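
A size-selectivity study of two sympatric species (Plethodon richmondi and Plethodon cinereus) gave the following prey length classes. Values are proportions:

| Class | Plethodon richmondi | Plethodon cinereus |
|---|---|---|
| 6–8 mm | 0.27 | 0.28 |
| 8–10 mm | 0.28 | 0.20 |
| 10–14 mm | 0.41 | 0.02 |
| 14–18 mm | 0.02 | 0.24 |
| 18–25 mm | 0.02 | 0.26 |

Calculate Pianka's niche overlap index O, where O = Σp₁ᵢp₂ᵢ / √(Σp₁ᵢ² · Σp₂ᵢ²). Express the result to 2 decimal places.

Σ p₁ᵢp₂ᵢ = 0.0756 + 0.0560 + 0.0082 + 0.0048 + 0.0052 = 0.1498
Σp_1ᵢ² = 0.27² + 0.28² + 0.41² + 0.02² + 0.02² = 0.0729 + 0.0784 + 0.1681 + 0.0004 + 0.0004 = 0.3202
Σp_2ᵢ² = 0.28² + 0.20² + 0.02² + 0.24² + 0.26² = 0.0784 + 0.0400 + 0.0004 + 0.0576 + 0.0676 = 0.2440
O = 0.1498 / √(0.3202 × 0.2440) = 0.1498 / 0.27952 = 0.5359

0.54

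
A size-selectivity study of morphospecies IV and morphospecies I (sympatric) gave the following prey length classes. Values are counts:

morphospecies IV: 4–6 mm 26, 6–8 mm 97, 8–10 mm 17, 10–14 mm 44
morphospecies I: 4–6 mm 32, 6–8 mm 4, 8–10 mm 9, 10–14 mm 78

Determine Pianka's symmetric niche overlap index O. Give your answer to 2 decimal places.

Proportions for morphospecies IV (n=184): 26/184=0.1413, 97/184=0.5272, 17/184=0.0924, 44/184=0.2391
Proportions for morphospecies I (n=123): 32/123=0.2602, 4/123=0.0325, 9/123=0.0732, 78/123=0.6341
Σ p₁ᵢp₂ᵢ = 0.036766 + 0.017134 + 0.006764 + 0.151613 = 0.212277
Σp_1ᵢ² = 0.1413² + 0.5272² + 0.0924² + 0.2391² = 0.019966 + 0.277940 + 0.008538 + 0.057169 = 0.363613
Σp_2ᵢ² = 0.2602² + 0.0325² + 0.0732² + 0.6341² = 0.067704 + 0.001056 + 0.005358 + 0.402083 = 0.476201
O = 0.212277 / √(0.363613 × 0.476201) = 0.212277 / 0.4161164 = 0.5101

0.51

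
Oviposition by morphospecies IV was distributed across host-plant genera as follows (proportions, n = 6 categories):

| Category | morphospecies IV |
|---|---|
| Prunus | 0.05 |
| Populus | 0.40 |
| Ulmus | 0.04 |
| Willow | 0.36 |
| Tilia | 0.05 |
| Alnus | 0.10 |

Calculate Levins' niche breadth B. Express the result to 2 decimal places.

Σpᵢ² = 0.05² + 0.40² + 0.04² + 0.36² + 0.05² + 0.10² = 0.0025 + 0.1600 + 0.0016 + 0.1296 + 0.0025 + 0.0100 = 0.3062
B = 1 / 0.3062 = 3.2658

3.27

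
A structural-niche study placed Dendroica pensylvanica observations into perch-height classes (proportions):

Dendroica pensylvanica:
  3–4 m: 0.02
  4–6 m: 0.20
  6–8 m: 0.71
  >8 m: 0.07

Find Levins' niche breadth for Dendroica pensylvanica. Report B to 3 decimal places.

1.820

Σpᵢ² = 0.02² + 0.20² + 0.71² + 0.07² = 0.0004 + 0.0400 + 0.5041 + 0.0049 = 0.5494
B = 1 / 0.5494 = 1.82017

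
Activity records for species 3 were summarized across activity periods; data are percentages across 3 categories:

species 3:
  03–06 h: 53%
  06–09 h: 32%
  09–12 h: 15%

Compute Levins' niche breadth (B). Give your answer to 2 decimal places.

2.46

Convert percentages to proportions (divide by 100).
Σpᵢ² = 0.53² + 0.32² + 0.15² = 0.2809 + 0.1024 + 0.0225 = 0.4058
B = 1 / 0.4058 = 2.4643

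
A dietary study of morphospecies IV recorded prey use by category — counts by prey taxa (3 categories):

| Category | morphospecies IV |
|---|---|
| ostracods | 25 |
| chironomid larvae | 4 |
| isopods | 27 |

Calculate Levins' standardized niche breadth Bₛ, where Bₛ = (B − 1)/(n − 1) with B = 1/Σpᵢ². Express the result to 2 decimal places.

Proportions for morphospecies IV (n=56): 25/56=0.4464, 4/56=0.0714, 27/56=0.4821
Σpᵢ² = 0.4464² + 0.0714² + 0.4821² = 0.199273 + 0.005098 + 0.232420 = 0.436791
B = 1 / 0.436791 = 2.2894
Bₛ = (B − 1)/(n − 1) = (2.2894 − 1)/(3 − 1) = 1.2894/2 = 0.6447

0.64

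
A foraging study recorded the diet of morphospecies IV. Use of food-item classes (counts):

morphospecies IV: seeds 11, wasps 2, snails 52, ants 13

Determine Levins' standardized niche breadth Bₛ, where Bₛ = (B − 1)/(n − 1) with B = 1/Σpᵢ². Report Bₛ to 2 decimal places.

Proportions for morphospecies IV (n=78): 11/78=0.1410, 2/78=0.0256, 52/78=0.6667, 13/78=0.1667
Σpᵢ² = 0.1410² + 0.0256² + 0.6667² + 0.1667² = 0.019881 + 0.000655 + 0.444489 + 0.027789 = 0.492814
B = 1 / 0.492814 = 2.0292
Bₛ = (B − 1)/(n − 1) = (2.0292 − 1)/(4 − 1) = 1.0292/3 = 0.3431

0.34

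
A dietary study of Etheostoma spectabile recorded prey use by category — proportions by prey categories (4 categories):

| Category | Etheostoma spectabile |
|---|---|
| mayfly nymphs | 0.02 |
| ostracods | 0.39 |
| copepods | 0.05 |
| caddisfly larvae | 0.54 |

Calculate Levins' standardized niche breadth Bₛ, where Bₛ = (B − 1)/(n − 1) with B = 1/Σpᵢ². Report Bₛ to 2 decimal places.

Σpᵢ² = 0.02² + 0.39² + 0.05² + 0.54² = 0.0004 + 0.1521 + 0.0025 + 0.2916 = 0.4466
B = 1 / 0.4466 = 2.2391
Bₛ = (B − 1)/(n − 1) = (2.2391 − 1)/(4 − 1) = 1.2391/3 = 0.4130

0.41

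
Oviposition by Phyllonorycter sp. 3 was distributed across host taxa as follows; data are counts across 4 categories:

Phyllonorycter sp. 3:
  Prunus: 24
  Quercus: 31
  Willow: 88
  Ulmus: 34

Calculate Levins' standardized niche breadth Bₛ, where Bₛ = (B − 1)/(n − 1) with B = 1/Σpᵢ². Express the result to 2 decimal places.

0.67

Proportions for Phyllonorycter sp. 3 (n=177): 24/177=0.1356, 31/177=0.1751, 88/177=0.4972, 34/177=0.1921
Σpᵢ² = 0.1356² + 0.1751² + 0.4972² + 0.1921² = 0.018387 + 0.030660 + 0.247208 + 0.036902 = 0.333157
B = 1 / 0.333157 = 3.0016
Bₛ = (B − 1)/(n − 1) = (3.0016 − 1)/(4 − 1) = 2.0016/3 = 0.6672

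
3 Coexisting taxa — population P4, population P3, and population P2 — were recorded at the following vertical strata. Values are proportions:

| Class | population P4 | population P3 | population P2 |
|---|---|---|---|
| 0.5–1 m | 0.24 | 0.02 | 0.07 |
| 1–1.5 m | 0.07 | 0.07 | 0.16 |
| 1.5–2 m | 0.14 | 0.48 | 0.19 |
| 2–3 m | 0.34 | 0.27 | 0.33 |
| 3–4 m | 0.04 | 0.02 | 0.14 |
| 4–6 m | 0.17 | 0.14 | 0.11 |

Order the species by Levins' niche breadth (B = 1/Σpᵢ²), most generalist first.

Σp_P4ᵢ² = 0.24² + 0.07² + 0.14² + 0.34² + 0.04² + 0.17² = 0.0576 + 0.0049 + 0.0196 + 0.1156 + 0.0016 + 0.0289 = 0.2282
B_P4 = 1 / 0.2282 = 4.3821
Σp_P3ᵢ² = 0.02² + 0.07² + 0.48² + 0.27² + 0.02² + 0.14² = 0.0004 + 0.0049 + 0.2304 + 0.0729 + 0.0004 + 0.0196 = 0.3286
B_P3 = 1 / 0.3286 = 3.0432
Σp_P2ᵢ² = 0.07² + 0.16² + 0.19² + 0.33² + 0.14² + 0.11² = 0.0049 + 0.0256 + 0.0361 + 0.1089 + 0.0196 + 0.0121 = 0.2072
B_P2 = 1 / 0.2072 = 4.8263
Ranking by B (broadest → narrowest): population P2 (4.83) > population P4 (4.38) > population P3 (3.04)

population P2 > population P4 > population P3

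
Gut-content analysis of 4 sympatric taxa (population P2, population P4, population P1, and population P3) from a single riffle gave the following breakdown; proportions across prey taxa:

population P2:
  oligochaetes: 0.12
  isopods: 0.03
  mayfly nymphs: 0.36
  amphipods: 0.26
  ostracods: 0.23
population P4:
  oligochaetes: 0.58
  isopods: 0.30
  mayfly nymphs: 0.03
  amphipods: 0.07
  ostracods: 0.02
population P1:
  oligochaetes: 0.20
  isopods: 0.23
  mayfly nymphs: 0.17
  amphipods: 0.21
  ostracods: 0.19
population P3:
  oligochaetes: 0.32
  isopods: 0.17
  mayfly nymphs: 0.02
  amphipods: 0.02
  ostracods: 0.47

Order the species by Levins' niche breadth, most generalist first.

Σp_P2ᵢ² = 0.12² + 0.03² + 0.36² + 0.26² + 0.23² = 0.0144 + 0.0009 + 0.1296 + 0.0676 + 0.0529 = 0.2654
B_P2 = 1 / 0.2654 = 3.7679
Σp_P4ᵢ² = 0.58² + 0.30² + 0.03² + 0.07² + 0.02² = 0.3364 + 0.0900 + 0.0009 + 0.0049 + 0.0004 = 0.4326
B_P4 = 1 / 0.4326 = 2.3116
Σp_P1ᵢ² = 0.20² + 0.23² + 0.17² + 0.21² + 0.19² = 0.0400 + 0.0529 + 0.0289 + 0.0441 + 0.0361 = 0.2020
B_P1 = 1 / 0.2020 = 4.9505
Σp_P3ᵢ² = 0.32² + 0.17² + 0.02² + 0.02² + 0.47² = 0.1024 + 0.0289 + 0.0004 + 0.0004 + 0.2209 = 0.3530
B_P3 = 1 / 0.3530 = 2.8329
Ranking by B (broadest → narrowest): population P1 (4.95) > population P2 (3.77) > population P3 (2.83) > population P4 (2.31)

population P1 > population P2 > population P3 > population P4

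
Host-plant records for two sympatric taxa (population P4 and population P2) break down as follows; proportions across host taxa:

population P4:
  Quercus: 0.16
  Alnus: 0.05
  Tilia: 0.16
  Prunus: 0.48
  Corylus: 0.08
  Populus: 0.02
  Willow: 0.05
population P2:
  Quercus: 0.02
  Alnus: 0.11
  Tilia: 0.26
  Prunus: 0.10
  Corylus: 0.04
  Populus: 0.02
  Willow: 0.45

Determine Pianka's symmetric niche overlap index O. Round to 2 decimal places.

0.42

Σ p₁ᵢp₂ᵢ = 0.0032 + 0.0055 + 0.0416 + 0.0480 + 0.0032 + 0.0004 + 0.0225 = 0.1244
Σp_1ᵢ² = 0.16² + 0.05² + 0.16² + 0.48² + 0.08² + 0.02² + 0.05² = 0.0256 + 0.0025 + 0.0256 + 0.2304 + 0.0064 + 0.0004 + 0.0025 = 0.2934
Σp_2ᵢ² = 0.02² + 0.11² + 0.26² + 0.10² + 0.04² + 0.02² + 0.45² = 0.0004 + 0.0121 + 0.0676 + 0.0100 + 0.0016 + 0.0004 + 0.2025 = 0.2946
O = 0.1244 / √(0.2934 × 0.2946) = 0.1244 / 0.29400 = 0.4231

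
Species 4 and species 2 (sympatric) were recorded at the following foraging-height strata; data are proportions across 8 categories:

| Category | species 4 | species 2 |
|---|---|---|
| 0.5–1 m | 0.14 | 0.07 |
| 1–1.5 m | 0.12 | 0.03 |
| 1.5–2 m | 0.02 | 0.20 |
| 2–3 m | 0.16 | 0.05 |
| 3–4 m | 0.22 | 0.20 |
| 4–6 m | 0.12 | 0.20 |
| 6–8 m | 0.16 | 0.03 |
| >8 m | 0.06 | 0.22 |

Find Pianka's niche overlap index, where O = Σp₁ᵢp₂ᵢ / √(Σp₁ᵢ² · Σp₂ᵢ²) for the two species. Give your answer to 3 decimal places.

Σ p₁ᵢp₂ᵢ = 0.0098 + 0.0036 + 0.0040 + 0.0080 + 0.0440 + 0.0240 + 0.0048 + 0.0132 = 0.1114
Σp_1ᵢ² = 0.14² + 0.12² + 0.02² + 0.16² + 0.22² + 0.12² + 0.16² + 0.06² = 0.0196 + 0.0144 + 0.0004 + 0.0256 + 0.0484 + 0.0144 + 0.0256 + 0.0036 = 0.1520
Σp_2ᵢ² = 0.07² + 0.03² + 0.20² + 0.05² + 0.20² + 0.20² + 0.03² + 0.22² = 0.0049 + 0.0009 + 0.0400 + 0.0025 + 0.0400 + 0.0400 + 0.0009 + 0.0484 = 0.1776
O = 0.1114 / √(0.1520 × 0.1776) = 0.1114 / 0.164302 = 0.67802

0.678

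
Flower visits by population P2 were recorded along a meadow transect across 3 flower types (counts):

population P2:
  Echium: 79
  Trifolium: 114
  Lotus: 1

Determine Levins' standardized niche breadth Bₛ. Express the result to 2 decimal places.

Proportions for population P2 (n=194): 79/194=0.4072, 114/194=0.5876, 1/194=0.0052
Σpᵢ² = 0.4072² + 0.5876² + 0.0052² = 0.165812 + 0.345274 + 0.000027 = 0.511113
B = 1 / 0.511113 = 1.9565
Bₛ = (B − 1)/(n − 1) = (1.9565 − 1)/(3 − 1) = 0.9565/2 = 0.4783

0.48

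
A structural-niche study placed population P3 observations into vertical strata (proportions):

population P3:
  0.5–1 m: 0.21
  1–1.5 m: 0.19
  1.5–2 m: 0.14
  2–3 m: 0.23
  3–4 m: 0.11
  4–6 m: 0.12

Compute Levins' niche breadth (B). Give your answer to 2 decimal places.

Σpᵢ² = 0.21² + 0.19² + 0.14² + 0.23² + 0.11² + 0.12² = 0.0441 + 0.0361 + 0.0196 + 0.0529 + 0.0121 + 0.0144 = 0.1792
B = 1 / 0.1792 = 5.5804

5.58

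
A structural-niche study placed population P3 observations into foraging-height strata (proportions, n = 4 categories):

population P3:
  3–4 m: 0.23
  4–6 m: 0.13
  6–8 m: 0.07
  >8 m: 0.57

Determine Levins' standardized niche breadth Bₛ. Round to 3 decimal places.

Σpᵢ² = 0.23² + 0.13² + 0.07² + 0.57² = 0.0529 + 0.0169 + 0.0049 + 0.3249 = 0.3996
B = 1 / 0.3996 = 2.50250
Bₛ = (B − 1)/(n − 1) = (2.50250 − 1)/(4 − 1) = 1.50250/3 = 0.50083

0.501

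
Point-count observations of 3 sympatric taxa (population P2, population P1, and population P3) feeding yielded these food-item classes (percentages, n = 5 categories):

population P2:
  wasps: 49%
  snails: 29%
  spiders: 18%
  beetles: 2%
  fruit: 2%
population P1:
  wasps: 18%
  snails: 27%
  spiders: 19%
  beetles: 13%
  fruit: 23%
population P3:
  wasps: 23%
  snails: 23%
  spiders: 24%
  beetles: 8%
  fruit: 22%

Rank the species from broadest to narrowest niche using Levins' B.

Convert percentages to proportions (divide by 100).
Σp_P2ᵢ² = 0.49² + 0.29² + 0.18² + 0.02² + 0.02² = 0.2401 + 0.0841 + 0.0324 + 0.0004 + 0.0004 = 0.3574
B_P2 = 1 / 0.3574 = 2.7980
Σp_P1ᵢ² = 0.18² + 0.27² + 0.19² + 0.13² + 0.23² = 0.0324 + 0.0729 + 0.0361 + 0.0169 + 0.0529 = 0.2112
B_P1 = 1 / 0.2112 = 4.7348
Σp_P3ᵢ² = 0.23² + 0.23² + 0.24² + 0.08² + 0.22² = 0.0529 + 0.0529 + 0.0576 + 0.0064 + 0.0484 = 0.2182
B_P3 = 1 / 0.2182 = 4.5830
Ranking by B (broadest → narrowest): population P1 (4.73) > population P3 (4.58) > population P2 (2.80)

population P1 > population P3 > population P2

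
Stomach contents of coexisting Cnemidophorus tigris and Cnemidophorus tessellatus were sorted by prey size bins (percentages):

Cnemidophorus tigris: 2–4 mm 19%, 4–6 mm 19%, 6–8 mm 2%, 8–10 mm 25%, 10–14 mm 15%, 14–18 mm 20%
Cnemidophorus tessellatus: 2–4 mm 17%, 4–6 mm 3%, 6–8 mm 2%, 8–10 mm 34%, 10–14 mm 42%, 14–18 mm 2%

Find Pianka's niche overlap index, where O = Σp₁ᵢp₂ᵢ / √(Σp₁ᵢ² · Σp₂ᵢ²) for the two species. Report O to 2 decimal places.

0.75

Convert percentages to proportions (divide by 100).
Σ p₁ᵢp₂ᵢ = 0.0323 + 0.0057 + 0.0004 + 0.0850 + 0.0630 + 0.0040 = 0.1904
Σp_1ᵢ² = 0.19² + 0.19² + 0.02² + 0.25² + 0.15² + 0.20² = 0.0361 + 0.0361 + 0.0004 + 0.0625 + 0.0225 + 0.0400 = 0.1976
Σp_2ᵢ² = 0.17² + 0.03² + 0.02² + 0.34² + 0.42² + 0.02² = 0.0289 + 0.0009 + 0.0004 + 0.1156 + 0.1764 + 0.0004 = 0.3226
O = 0.1904 / √(0.1976 × 0.3226) = 0.1904 / 0.25248 = 0.7541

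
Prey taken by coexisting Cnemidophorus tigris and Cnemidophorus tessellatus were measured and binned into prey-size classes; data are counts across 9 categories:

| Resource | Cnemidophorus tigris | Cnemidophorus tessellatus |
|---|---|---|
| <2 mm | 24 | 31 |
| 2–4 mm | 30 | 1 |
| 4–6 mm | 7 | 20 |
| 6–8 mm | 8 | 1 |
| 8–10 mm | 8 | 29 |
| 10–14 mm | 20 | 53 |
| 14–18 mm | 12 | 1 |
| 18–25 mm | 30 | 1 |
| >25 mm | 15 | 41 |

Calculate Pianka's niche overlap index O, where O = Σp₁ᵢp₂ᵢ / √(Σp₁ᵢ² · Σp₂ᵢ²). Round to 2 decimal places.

0.61

Proportions for Cnemidophorus tigris (n=154): 24/154=0.1558, 30/154=0.1948, 7/154=0.0455, 8/154=0.0519, 8/154=0.0519, 20/154=0.1299, 12/154=0.0779, 30/154=0.1948, 15/154=0.0974
Proportions for Cnemidophorus tessellatus (n=178): 31/178=0.1742, 1/178=0.0056, 20/178=0.1124, 1/178=0.0056, 29/178=0.1629, 53/178=0.2978, 1/178=0.0056, 1/178=0.0056, 41/178=0.2303
Σ p₁ᵢp₂ᵢ = 0.027140 + 0.001091 + 0.005114 + 0.000291 + 0.008455 + 0.038684 + 0.000436 + 0.001091 + 0.022431 = 0.104733
Σp_1ᵢ² = 0.1558² + 0.1948² + 0.0455² + 0.0519² + 0.0519² + 0.1299² + 0.0779² + 0.1948² + 0.0974² = 0.024274 + 0.037947 + 0.002070 + 0.002694 + 0.002694 + 0.016874 + 0.006068 + 0.037947 + 0.009487 = 0.140055
Σp_2ᵢ² = 0.1742² + 0.0056² + 0.1124² + 0.0056² + 0.1629² + 0.2978² + 0.0056² + 0.0056² + 0.2303² = 0.030346 + 0.000031 + 0.012634 + 0.000031 + 0.026536 + 0.088685 + 0.000031 + 0.000031 + 0.053038 = 0.211363
O = 0.104733 / √(0.140055 × 0.211363) = 0.104733 / 0.1720536 = 0.6087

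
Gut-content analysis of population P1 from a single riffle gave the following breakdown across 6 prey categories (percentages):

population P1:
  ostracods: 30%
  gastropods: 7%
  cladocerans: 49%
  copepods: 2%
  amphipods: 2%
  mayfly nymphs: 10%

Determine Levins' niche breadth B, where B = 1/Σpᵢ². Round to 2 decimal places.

Convert percentages to proportions (divide by 100).
Σpᵢ² = 0.30² + 0.07² + 0.49² + 0.02² + 0.02² + 0.10² = 0.0900 + 0.0049 + 0.2401 + 0.0004 + 0.0004 + 0.0100 = 0.3458
B = 1 / 0.3458 = 2.8918

2.89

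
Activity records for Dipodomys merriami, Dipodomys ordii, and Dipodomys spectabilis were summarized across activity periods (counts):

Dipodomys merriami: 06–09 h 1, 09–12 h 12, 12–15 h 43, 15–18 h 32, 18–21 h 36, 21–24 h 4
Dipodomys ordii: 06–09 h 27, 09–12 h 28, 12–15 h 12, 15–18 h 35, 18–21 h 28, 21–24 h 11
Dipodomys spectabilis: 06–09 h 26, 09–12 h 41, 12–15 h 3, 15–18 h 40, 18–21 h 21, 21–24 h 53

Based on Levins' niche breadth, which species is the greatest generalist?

Dipodomys ordii

Proportions for Dipodomys merriami (n=128): 1/128=0.0078, 12/128=0.0938, 43/128=0.3359, 32/128=0.2500, 36/128=0.2813, 4/128=0.0313
Proportions for Dipodomys ordii (n=141): 27/141=0.1915, 28/141=0.1986, 12/141=0.0851, 35/141=0.2482, 28/141=0.1986, 11/141=0.0780
Proportions for Dipodomys spectabilis (n=184): 26/184=0.1413, 41/184=0.2228, 3/184=0.0163, 40/184=0.2174, 21/184=0.1141, 53/184=0.2880
Σp_merrᵢ² = 0.0078² + 0.0938² + 0.3359² + 0.2500² + 0.2813² + 0.0313² = 0.000061 + 0.008798 + 0.112829 + 0.062500 + 0.079130 + 0.000980 = 0.264298
B_merr = 1 / 0.264298 = 3.7836
Σp_ordiᵢ² = 0.1915² + 0.1986² + 0.0851² + 0.2482² + 0.1986² + 0.0780² = 0.036672 + 0.039442 + 0.007242 + 0.061603 + 0.039442 + 0.006084 = 0.190485
B_ordi = 1 / 0.190485 = 5.2498
Σp_specᵢ² = 0.1413² + 0.2228² + 0.0163² + 0.2174² + 0.1141² + 0.2880² = 0.019966 + 0.049640 + 0.000266 + 0.047263 + 0.013019 + 0.082944 = 0.213098
B_spec = 1 / 0.213098 = 4.6927
Highest B → broadest niche (most generalist): Dipodomys ordii (B = 5.25).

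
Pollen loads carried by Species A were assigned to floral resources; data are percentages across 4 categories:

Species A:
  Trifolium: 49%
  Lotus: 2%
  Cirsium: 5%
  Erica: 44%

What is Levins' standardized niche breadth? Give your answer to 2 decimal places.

Convert percentages to proportions (divide by 100).
Σpᵢ² = 0.49² + 0.02² + 0.05² + 0.44² = 0.2401 + 0.0004 + 0.0025 + 0.1936 = 0.4366
B = 1 / 0.4366 = 2.2904
Bₛ = (B − 1)/(n − 1) = (2.2904 − 1)/(4 − 1) = 1.2904/3 = 0.4301

0.43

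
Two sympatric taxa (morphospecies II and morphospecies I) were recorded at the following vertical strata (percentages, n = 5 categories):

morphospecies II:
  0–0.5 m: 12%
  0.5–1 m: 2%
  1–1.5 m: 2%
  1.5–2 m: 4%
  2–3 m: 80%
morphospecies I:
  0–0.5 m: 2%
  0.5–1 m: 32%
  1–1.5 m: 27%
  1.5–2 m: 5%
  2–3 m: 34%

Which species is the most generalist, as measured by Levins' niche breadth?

Convert percentages to proportions (divide by 100).
Σp_IIᵢ² = 0.12² + 0.02² + 0.02² + 0.04² + 0.80² = 0.0144 + 0.0004 + 0.0004 + 0.0016 + 0.6400 = 0.6568
B_II = 1 / 0.6568 = 1.5225
Σp_Iᵢ² = 0.02² + 0.32² + 0.27² + 0.05² + 0.34² = 0.0004 + 0.1024 + 0.0729 + 0.0025 + 0.1156 = 0.2938
B_I = 1 / 0.2938 = 3.4037
Highest B → broadest niche (most generalist): morphospecies I (B = 3.40).

morphospecies I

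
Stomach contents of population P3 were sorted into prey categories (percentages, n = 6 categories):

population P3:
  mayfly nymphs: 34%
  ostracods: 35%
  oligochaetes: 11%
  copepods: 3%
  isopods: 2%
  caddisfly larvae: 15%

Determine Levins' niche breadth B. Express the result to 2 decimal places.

Convert percentages to proportions (divide by 100).
Σpᵢ² = 0.34² + 0.35² + 0.11² + 0.03² + 0.02² + 0.15² = 0.1156 + 0.1225 + 0.0121 + 0.0009 + 0.0004 + 0.0225 = 0.2740
B = 1 / 0.2740 = 3.6496

3.65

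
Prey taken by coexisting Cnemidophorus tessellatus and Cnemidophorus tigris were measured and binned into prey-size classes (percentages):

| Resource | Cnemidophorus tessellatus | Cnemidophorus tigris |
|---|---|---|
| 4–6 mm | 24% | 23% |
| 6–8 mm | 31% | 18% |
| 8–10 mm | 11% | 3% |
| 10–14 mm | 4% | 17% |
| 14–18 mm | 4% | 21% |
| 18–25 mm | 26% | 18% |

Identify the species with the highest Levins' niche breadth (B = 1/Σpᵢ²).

Convert percentages to proportions (divide by 100).
Σp_tessᵢ² = 0.24² + 0.31² + 0.11² + 0.04² + 0.04² + 0.26² = 0.0576 + 0.0961 + 0.0121 + 0.0016 + 0.0016 + 0.0676 = 0.2366
B_tess = 1 / 0.2366 = 4.2265
Σp_tigrᵢ² = 0.23² + 0.18² + 0.03² + 0.17² + 0.21² + 0.18² = 0.0529 + 0.0324 + 0.0009 + 0.0289 + 0.0441 + 0.0324 = 0.1916
B_tigr = 1 / 0.1916 = 5.2192
Highest B → broadest niche (most generalist): Cnemidophorus tigris (B = 5.22).

Cnemidophorus tigris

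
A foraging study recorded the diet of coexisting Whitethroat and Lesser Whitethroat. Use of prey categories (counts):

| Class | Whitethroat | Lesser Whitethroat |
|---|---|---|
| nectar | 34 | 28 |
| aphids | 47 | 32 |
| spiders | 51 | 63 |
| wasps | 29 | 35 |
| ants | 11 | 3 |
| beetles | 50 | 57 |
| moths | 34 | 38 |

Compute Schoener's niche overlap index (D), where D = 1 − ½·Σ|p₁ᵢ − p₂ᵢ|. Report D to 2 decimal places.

0.89

Proportions for Whitethroat (n=256): 34/256=0.1328, 47/256=0.1836, 51/256=0.1992, 29/256=0.1133, 11/256=0.0430, 50/256=0.1953, 34/256=0.1328
Proportions for Lesser Whitethroat (n=256): 28/256=0.1094, 32/256=0.1250, 63/256=0.2461, 35/256=0.1367, 3/256=0.0117, 57/256=0.2227, 38/256=0.1484
Σ|p₁ᵢ − p₂ᵢ| = 0.0234 + 0.0586 + 0.0469 + 0.0234 + 0.0313 + 0.0274 + 0.0156 = 0.2266
D = 1 − ½ × 0.2266 = 1 − 0.11330 = 0.88670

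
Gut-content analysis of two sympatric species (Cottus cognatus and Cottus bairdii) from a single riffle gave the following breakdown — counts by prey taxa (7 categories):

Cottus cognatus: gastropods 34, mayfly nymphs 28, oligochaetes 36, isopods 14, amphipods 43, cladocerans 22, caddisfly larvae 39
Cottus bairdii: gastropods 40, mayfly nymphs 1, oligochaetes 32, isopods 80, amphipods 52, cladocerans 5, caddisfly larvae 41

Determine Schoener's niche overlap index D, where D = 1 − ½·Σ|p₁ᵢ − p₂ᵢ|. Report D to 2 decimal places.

Proportions for Cottus cognatus (n=216): 34/216=0.1574, 28/216=0.1296, 36/216=0.1667, 14/216=0.0648, 43/216=0.1991, 22/216=0.1019, 39/216=0.1806
Proportions for Cottus bairdii (n=251): 40/251=0.1594, 1/251=0.0040, 32/251=0.1275, 80/251=0.3187, 52/251=0.2072, 5/251=0.0199, 41/251=0.1633
Σ|p₁ᵢ − p₂ᵢ| = 0.0020 + 0.1256 + 0.0392 + 0.2539 + 0.0081 + 0.0820 + 0.0173 = 0.5281
D = 1 − ½ × 0.5281 = 1 − 0.26405 = 0.73595

0.74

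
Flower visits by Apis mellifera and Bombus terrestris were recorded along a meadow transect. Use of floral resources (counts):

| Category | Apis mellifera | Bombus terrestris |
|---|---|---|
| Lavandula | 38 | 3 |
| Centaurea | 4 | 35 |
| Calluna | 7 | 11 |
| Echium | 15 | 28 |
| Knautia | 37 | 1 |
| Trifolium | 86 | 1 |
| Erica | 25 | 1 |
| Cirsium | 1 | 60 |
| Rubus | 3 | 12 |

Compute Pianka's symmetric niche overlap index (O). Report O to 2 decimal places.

Proportions for Apis mellifera (n=216): 38/216=0.1759, 4/216=0.0185, 7/216=0.0324, 15/216=0.0694, 37/216=0.1713, 86/216=0.3981, 25/216=0.1157, 1/216=0.0046, 3/216=0.0139
Proportions for Bombus terrestris (n=152): 3/152=0.0197, 35/152=0.2303, 11/152=0.0724, 28/152=0.1842, 1/152=0.0066, 1/152=0.0066, 1/152=0.0066, 60/152=0.3947, 12/152=0.0789
Σ p₁ᵢp₂ᵢ = 0.003465 + 0.004261 + 0.002346 + 0.012783 + 0.001131 + 0.002627 + 0.000764 + 0.001816 + 0.001097 = 0.030290
Σp_1ᵢ² = 0.1759² + 0.0185² + 0.0324² + 0.0694² + 0.1713² + 0.3981² + 0.1157² + 0.0046² + 0.0139² = 0.030941 + 0.000342 + 0.001050 + 0.004816 + 0.029344 + 0.158484 + 0.013386 + 0.000021 + 0.000193 = 0.238577
Σp_2ᵢ² = 0.0197² + 0.2303² + 0.0724² + 0.1842² + 0.0066² + 0.0066² + 0.0066² + 0.3947² + 0.0789² = 0.000388 + 0.053038 + 0.005242 + 0.033930 + 0.000044 + 0.000044 + 0.000044 + 0.155788 + 0.006225 = 0.254743
O = 0.030290 / √(0.238577 × 0.254743) = 0.030290 / 0.2465275 = 0.1229

0.12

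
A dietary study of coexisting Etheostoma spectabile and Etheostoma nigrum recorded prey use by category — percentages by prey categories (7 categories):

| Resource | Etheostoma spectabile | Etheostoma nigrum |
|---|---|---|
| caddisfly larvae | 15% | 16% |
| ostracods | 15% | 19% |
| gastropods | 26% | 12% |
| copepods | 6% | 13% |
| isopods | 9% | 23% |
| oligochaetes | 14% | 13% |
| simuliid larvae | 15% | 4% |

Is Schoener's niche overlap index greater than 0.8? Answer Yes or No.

No

Convert percentages to proportions (divide by 100).
Σ|p₁ᵢ − p₂ᵢ| = 0.01 + 0.04 + 0.14 + 0.07 + 0.14 + 0.01 + 0.11 = 0.52
D = 1 − ½ × 0.52 = 1 − 0.260 = 0.7400
D = 0.7400 < 0.8 → No.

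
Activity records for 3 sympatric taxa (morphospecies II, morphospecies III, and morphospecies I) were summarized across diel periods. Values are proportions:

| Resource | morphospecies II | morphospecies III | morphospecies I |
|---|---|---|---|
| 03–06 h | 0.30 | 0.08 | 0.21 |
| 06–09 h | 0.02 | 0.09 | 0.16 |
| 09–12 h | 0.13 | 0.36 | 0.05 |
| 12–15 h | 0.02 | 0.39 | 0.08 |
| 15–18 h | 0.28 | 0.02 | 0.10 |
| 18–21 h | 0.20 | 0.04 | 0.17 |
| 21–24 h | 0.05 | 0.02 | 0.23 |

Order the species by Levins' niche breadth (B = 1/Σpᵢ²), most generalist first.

morphospecies I > morphospecies II > morphospecies III

Σp_IIᵢ² = 0.30² + 0.02² + 0.13² + 0.02² + 0.28² + 0.20² + 0.05² = 0.0900 + 0.0004 + 0.0169 + 0.0004 + 0.0784 + 0.0400 + 0.0025 = 0.2286
B_II = 1 / 0.2286 = 4.3745
Σp_IIIᵢ² = 0.08² + 0.09² + 0.36² + 0.39² + 0.02² + 0.04² + 0.02² = 0.0064 + 0.0081 + 0.1296 + 0.1521 + 0.0004 + 0.0016 + 0.0004 = 0.2986
B_III = 1 / 0.2986 = 3.3490
Σp_Iᵢ² = 0.21² + 0.16² + 0.05² + 0.08² + 0.10² + 0.17² + 0.23² = 0.0441 + 0.0256 + 0.0025 + 0.0064 + 0.0100 + 0.0289 + 0.0529 = 0.1704
B_I = 1 / 0.1704 = 5.8685
Ranking by B (broadest → narrowest): morphospecies I (5.87) > morphospecies II (4.37) > morphospecies III (3.35)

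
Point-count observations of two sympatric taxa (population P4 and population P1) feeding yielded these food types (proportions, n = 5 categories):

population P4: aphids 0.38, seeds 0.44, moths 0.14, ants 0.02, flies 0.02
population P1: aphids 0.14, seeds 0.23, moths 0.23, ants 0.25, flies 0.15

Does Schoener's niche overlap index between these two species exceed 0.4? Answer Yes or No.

Yes

Σ|p₁ᵢ − p₂ᵢ| = 0.24 + 0.21 + 0.09 + 0.23 + 0.13 = 0.90
D = 1 − ½ × 0.90 = 1 − 0.450 = 0.5500
D = 0.5500 > 0.4 → Yes.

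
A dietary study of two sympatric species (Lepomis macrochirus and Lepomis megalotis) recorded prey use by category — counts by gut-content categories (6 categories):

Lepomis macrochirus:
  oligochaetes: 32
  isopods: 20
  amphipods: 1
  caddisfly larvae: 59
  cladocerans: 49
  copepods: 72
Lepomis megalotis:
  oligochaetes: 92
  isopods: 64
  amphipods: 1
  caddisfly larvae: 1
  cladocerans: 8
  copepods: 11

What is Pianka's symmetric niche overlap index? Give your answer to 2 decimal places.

Proportions for Lepomis macrochirus (n=233): 32/233=0.1373, 20/233=0.0858, 1/233=0.0043, 59/233=0.2532, 49/233=0.2103, 72/233=0.3090
Proportions for Lepomis megalotis (n=177): 92/177=0.5198, 64/177=0.3616, 1/177=0.0056, 1/177=0.0056, 8/177=0.0452, 11/177=0.0621
Σ p₁ᵢp₂ᵢ = 0.071369 + 0.031025 + 0.000024 + 0.001418 + 0.009506 + 0.019189 = 0.132531
Σp_1ᵢ² = 0.1373² + 0.0858² + 0.0043² + 0.2532² + 0.2103² + 0.3090² = 0.018851 + 0.007362 + 0.000018 + 0.064110 + 0.044226 + 0.095481 = 0.230048
Σp_2ᵢ² = 0.5198² + 0.3616² + 0.0056² + 0.0056² + 0.0452² + 0.0621² = 0.270192 + 0.130755 + 0.000031 + 0.000031 + 0.002043 + 0.003856 = 0.406908
O = 0.132531 / √(0.230048 × 0.406908) = 0.132531 / 0.3059549 = 0.4332

0.43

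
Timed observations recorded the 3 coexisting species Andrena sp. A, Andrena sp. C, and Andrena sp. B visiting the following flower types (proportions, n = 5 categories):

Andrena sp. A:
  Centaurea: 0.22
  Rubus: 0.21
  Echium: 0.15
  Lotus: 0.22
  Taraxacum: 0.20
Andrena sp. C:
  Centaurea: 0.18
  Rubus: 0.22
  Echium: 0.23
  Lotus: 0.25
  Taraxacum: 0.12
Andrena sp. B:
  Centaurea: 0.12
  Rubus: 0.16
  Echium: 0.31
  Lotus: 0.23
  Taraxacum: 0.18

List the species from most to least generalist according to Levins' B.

Σp_Aᵢ² = 0.22² + 0.21² + 0.15² + 0.22² + 0.20² = 0.0484 + 0.0441 + 0.0225 + 0.0484 + 0.0400 = 0.2034
B_A = 1 / 0.2034 = 4.9164
Σp_Cᵢ² = 0.18² + 0.22² + 0.23² + 0.25² + 0.12² = 0.0324 + 0.0484 + 0.0529 + 0.0625 + 0.0144 = 0.2106
B_C = 1 / 0.2106 = 4.7483
Σp_Bᵢ² = 0.12² + 0.16² + 0.31² + 0.23² + 0.18² = 0.0144 + 0.0256 + 0.0961 + 0.0529 + 0.0324 = 0.2214
B_B = 1 / 0.2214 = 4.5167
Ranking by B (broadest → narrowest): Andrena sp. A (4.92) > Andrena sp. C (4.75) > Andrena sp. B (4.52)

Andrena sp. A > Andrena sp. C > Andrena sp. B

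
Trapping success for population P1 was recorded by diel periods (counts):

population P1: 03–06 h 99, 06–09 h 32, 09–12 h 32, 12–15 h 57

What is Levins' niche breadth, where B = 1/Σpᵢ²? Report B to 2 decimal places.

Proportions for population P1 (n=220): 99/220=0.4500, 32/220=0.1455, 32/220=0.1455, 57/220=0.2591
Σpᵢ² = 0.4500² + 0.1455² + 0.1455² + 0.2591² = 0.202500 + 0.021170 + 0.021170 + 0.067133 = 0.311973
B = 1 / 0.311973 = 3.2054

3.21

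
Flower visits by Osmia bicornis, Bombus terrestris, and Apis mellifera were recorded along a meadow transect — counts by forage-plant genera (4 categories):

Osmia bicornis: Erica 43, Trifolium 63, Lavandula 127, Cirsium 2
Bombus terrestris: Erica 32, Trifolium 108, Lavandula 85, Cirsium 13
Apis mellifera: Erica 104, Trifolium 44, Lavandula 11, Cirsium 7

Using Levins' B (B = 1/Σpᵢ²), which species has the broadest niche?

Proportions for Osmia bicornis (n=235): 43/235=0.1830, 63/235=0.2681, 127/235=0.5404, 2/235=0.0085
Proportions for Bombus terrestris (n=238): 32/238=0.1345, 108/238=0.4538, 85/238=0.3571, 13/238=0.0546
Proportions for Apis mellifera (n=166): 104/166=0.6265, 44/166=0.2651, 11/166=0.0663, 7/166=0.0422
Σp_bicoᵢ² = 0.1830² + 0.2681² + 0.5404² + 0.0085² = 0.033489 + 0.071878 + 0.292032 + 0.000072 = 0.397471
B_bico = 1 / 0.397471 = 2.5159
Σp_terrᵢ² = 0.1345² + 0.4538² + 0.3571² + 0.0546² = 0.018090 + 0.205934 + 0.127520 + 0.002981 = 0.354525
B_terr = 1 / 0.354525 = 2.8207
Σp_mellᵢ² = 0.6265² + 0.2651² + 0.0663² + 0.0422² = 0.392502 + 0.070278 + 0.004396 + 0.001781 = 0.468957
B_mell = 1 / 0.468957 = 2.1324
Highest B → broadest niche (most generalist): Bombus terrestris (B = 2.82).

Bombus terrestris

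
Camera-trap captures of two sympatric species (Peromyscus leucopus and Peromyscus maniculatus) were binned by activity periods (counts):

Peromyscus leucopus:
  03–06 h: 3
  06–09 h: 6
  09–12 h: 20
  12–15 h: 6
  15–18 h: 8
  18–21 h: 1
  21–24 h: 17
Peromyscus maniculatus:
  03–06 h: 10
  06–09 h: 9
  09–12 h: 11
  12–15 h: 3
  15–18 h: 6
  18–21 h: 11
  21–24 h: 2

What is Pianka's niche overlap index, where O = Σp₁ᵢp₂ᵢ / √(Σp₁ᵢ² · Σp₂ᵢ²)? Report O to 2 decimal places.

Proportions for Peromyscus leucopus (n=61): 3/61=0.0492, 6/61=0.0984, 20/61=0.3279, 6/61=0.0984, 8/61=0.1311, 1/61=0.0164, 17/61=0.2787
Proportions for Peromyscus maniculatus (n=52): 10/52=0.1923, 9/52=0.1731, 11/52=0.2115, 3/52=0.0577, 6/52=0.1154, 11/52=0.2115, 2/52=0.0385
Σ p₁ᵢp₂ᵢ = 0.009461 + 0.017033 + 0.069351 + 0.005678 + 0.015129 + 0.003469 + 0.010730 = 0.130851
Σp_1ᵢ² = 0.0492² + 0.0984² + 0.3279² + 0.0984² + 0.1311² + 0.0164² + 0.2787² = 0.002421 + 0.009683 + 0.107518 + 0.009683 + 0.017187 + 0.000269 + 0.077674 = 0.224435
Σp_2ᵢ² = 0.1923² + 0.1731² + 0.2115² + 0.0577² + 0.1154² + 0.2115² + 0.0385² = 0.036979 + 0.029964 + 0.044732 + 0.003329 + 0.013317 + 0.044732 + 0.001482 = 0.174535
O = 0.130851 / √(0.224435 × 0.174535) = 0.130851 / 0.1979186 = 0.6611

0.66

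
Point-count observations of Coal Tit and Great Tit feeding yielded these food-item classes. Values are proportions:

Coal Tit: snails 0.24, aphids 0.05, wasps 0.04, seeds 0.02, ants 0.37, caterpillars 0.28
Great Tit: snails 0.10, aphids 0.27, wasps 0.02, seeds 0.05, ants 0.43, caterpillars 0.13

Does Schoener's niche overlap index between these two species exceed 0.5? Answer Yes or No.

Yes

Σ|p₁ᵢ − p₂ᵢ| = 0.14 + 0.22 + 0.02 + 0.03 + 0.06 + 0.15 = 0.62
D = 1 − ½ × 0.62 = 1 − 0.310 = 0.6900
D = 0.6900 > 0.5 → Yes.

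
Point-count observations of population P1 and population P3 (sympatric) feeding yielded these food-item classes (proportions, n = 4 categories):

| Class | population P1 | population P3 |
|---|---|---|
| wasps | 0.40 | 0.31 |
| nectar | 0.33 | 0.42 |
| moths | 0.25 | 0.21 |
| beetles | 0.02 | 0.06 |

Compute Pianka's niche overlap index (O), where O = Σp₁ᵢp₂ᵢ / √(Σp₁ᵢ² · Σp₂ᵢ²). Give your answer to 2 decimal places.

Σ p₁ᵢp₂ᵢ = 0.1240 + 0.1386 + 0.0525 + 0.0012 = 0.3163
Σp_1ᵢ² = 0.40² + 0.33² + 0.25² + 0.02² = 0.1600 + 0.1089 + 0.0625 + 0.0004 = 0.3318
Σp_2ᵢ² = 0.31² + 0.42² + 0.21² + 0.06² = 0.0961 + 0.1764 + 0.0441 + 0.0036 = 0.3202
O = 0.3163 / √(0.3318 × 0.3202) = 0.3163 / 0.32595 = 0.9704

0.97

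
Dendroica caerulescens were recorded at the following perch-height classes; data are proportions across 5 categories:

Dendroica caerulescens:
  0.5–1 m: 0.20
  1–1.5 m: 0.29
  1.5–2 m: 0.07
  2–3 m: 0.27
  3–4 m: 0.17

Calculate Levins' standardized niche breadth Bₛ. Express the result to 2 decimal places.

Σpᵢ² = 0.20² + 0.29² + 0.07² + 0.27² + 0.17² = 0.0400 + 0.0841 + 0.0049 + 0.0729 + 0.0289 = 0.2308
B = 1 / 0.2308 = 4.3328
Bₛ = (B − 1)/(n − 1) = (4.3328 − 1)/(5 − 1) = 3.3328/4 = 0.8332

0.83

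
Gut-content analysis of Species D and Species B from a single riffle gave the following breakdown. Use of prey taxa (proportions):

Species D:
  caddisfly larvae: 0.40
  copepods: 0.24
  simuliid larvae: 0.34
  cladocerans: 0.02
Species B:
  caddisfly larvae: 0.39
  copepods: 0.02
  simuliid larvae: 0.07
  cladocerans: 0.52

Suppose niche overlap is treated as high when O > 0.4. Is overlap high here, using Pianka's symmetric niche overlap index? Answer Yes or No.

Yes

Σ p₁ᵢp₂ᵢ = 0.1560 + 0.0048 + 0.0238 + 0.0104 = 0.1950
Σp_1ᵢ² = 0.40² + 0.24² + 0.34² + 0.02² = 0.1600 + 0.0576 + 0.1156 + 0.0004 = 0.3336
Σp_2ᵢ² = 0.39² + 0.02² + 0.07² + 0.52² = 0.1521 + 0.0004 + 0.0049 + 0.2704 = 0.4278
O = 0.1950 / √(0.3336 × 0.4278) = 0.1950 / 0.37778 = 0.5162
O = 0.5162 > 0.4 → Yes.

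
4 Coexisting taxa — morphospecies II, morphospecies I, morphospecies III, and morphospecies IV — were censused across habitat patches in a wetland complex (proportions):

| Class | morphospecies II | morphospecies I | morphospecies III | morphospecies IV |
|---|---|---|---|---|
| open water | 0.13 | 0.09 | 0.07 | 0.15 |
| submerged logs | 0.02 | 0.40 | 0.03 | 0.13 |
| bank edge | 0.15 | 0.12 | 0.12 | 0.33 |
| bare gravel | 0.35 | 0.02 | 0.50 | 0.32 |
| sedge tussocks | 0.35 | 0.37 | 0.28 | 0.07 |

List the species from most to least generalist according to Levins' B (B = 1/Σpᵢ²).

morphospecies IV > morphospecies II > morphospecies I > morphospecies III

Σp_IIᵢ² = 0.13² + 0.02² + 0.15² + 0.35² + 0.35² = 0.0169 + 0.0004 + 0.0225 + 0.1225 + 0.1225 = 0.2848
B_II = 1 / 0.2848 = 3.5112
Σp_Iᵢ² = 0.09² + 0.40² + 0.12² + 0.02² + 0.37² = 0.0081 + 0.1600 + 0.0144 + 0.0004 + 0.1369 = 0.3198
B_I = 1 / 0.3198 = 3.1270
Σp_IIIᵢ² = 0.07² + 0.03² + 0.12² + 0.50² + 0.28² = 0.0049 + 0.0009 + 0.0144 + 0.2500 + 0.0784 = 0.3486
B_III = 1 / 0.3486 = 2.8686
Σp_IVᵢ² = 0.15² + 0.13² + 0.33² + 0.32² + 0.07² = 0.0225 + 0.0169 + 0.1089 + 0.1024 + 0.0049 = 0.2556
B_IV = 1 / 0.2556 = 3.9124
Ranking by B (broadest → narrowest): morphospecies IV (3.91) > morphospecies II (3.51) > morphospecies I (3.13) > morphospecies III (2.87)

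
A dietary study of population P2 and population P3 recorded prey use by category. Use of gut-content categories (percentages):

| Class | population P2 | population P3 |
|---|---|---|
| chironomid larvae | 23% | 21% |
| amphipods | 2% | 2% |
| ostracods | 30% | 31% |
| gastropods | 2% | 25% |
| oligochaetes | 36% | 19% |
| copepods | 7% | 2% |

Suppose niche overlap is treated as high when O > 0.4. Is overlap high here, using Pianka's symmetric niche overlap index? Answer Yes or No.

Yes

Convert percentages to proportions (divide by 100).
Σ p₁ᵢp₂ᵢ = 0.0483 + 0.0004 + 0.0930 + 0.0050 + 0.0684 + 0.0014 = 0.2165
Σp_1ᵢ² = 0.23² + 0.02² + 0.30² + 0.02² + 0.36² + 0.07² = 0.0529 + 0.0004 + 0.0900 + 0.0004 + 0.1296 + 0.0049 = 0.2782
Σp_2ᵢ² = 0.21² + 0.02² + 0.31² + 0.25² + 0.19² + 0.02² = 0.0441 + 0.0004 + 0.0961 + 0.0625 + 0.0361 + 0.0004 = 0.2396
O = 0.2165 / √(0.2782 × 0.2396) = 0.2165 / 0.25818 = 0.8386
O = 0.8386 > 0.4 → Yes.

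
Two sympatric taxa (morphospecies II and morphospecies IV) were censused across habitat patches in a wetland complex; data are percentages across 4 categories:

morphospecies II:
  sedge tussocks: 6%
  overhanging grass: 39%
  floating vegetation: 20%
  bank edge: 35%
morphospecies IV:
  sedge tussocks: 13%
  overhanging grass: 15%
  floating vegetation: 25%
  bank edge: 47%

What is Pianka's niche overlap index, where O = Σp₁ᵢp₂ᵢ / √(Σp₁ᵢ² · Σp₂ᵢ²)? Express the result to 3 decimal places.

0.876

Convert percentages to proportions (divide by 100).
Σ p₁ᵢp₂ᵢ = 0.0078 + 0.0585 + 0.0500 + 0.1645 = 0.2808
Σp_1ᵢ² = 0.06² + 0.39² + 0.20² + 0.35² = 0.0036 + 0.1521 + 0.0400 + 0.1225 = 0.3182
Σp_2ᵢ² = 0.13² + 0.15² + 0.25² + 0.47² = 0.0169 + 0.0225 + 0.0625 + 0.2209 = 0.3228
O = 0.2808 / √(0.3182 × 0.3228) = 0.2808 / 0.320492 = 0.87615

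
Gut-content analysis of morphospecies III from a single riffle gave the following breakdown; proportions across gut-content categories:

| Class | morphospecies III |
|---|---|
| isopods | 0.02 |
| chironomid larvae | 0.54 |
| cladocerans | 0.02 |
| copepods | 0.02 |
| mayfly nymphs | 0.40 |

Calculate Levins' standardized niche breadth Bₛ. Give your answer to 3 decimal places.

Σpᵢ² = 0.02² + 0.54² + 0.02² + 0.02² + 0.40² = 0.0004 + 0.2916 + 0.0004 + 0.0004 + 0.1600 = 0.4528
B = 1 / 0.4528 = 2.20848
Bₛ = (B − 1)/(n − 1) = (2.20848 − 1)/(5 − 1) = 1.20848/4 = 0.30212

0.302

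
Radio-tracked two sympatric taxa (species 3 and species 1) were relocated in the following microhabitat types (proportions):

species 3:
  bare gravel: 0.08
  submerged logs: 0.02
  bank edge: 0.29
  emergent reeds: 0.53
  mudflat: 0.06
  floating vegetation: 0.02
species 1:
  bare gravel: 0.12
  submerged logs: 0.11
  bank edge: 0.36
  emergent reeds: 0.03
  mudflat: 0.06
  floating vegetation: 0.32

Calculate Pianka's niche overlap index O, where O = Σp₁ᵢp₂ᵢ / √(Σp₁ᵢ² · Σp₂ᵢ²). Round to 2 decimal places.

Σ p₁ᵢp₂ᵢ = 0.0096 + 0.0022 + 0.1044 + 0.0159 + 0.0036 + 0.0064 = 0.1421
Σp_1ᵢ² = 0.08² + 0.02² + 0.29² + 0.53² + 0.06² + 0.02² = 0.0064 + 0.0004 + 0.0841 + 0.2809 + 0.0036 + 0.0004 = 0.3758
Σp_2ᵢ² = 0.12² + 0.11² + 0.36² + 0.03² + 0.06² + 0.32² = 0.0144 + 0.0121 + 0.1296 + 0.0009 + 0.0036 + 0.1024 = 0.2630
O = 0.1421 / √(0.3758 × 0.2630) = 0.1421 / 0.31438 = 0.4520

0.45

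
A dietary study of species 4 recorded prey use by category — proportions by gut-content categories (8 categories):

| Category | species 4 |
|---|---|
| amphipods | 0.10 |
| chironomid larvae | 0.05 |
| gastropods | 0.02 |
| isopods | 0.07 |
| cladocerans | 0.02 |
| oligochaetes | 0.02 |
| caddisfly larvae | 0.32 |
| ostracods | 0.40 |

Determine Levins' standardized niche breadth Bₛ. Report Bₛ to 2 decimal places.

Σpᵢ² = 0.10² + 0.05² + 0.02² + 0.07² + 0.02² + 0.02² + 0.32² + 0.40² = 0.0100 + 0.0025 + 0.0004 + 0.0049 + 0.0004 + 0.0004 + 0.1024 + 0.1600 = 0.2810
B = 1 / 0.2810 = 3.5587
Bₛ = (B − 1)/(n − 1) = (3.5587 − 1)/(8 − 1) = 2.5587/7 = 0.3655

0.37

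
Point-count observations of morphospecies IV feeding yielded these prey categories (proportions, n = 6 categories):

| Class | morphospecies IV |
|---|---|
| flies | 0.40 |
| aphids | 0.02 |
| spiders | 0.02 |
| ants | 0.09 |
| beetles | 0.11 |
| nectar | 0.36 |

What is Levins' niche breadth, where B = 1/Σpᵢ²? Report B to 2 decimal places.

Σpᵢ² = 0.40² + 0.02² + 0.02² + 0.09² + 0.11² + 0.36² = 0.1600 + 0.0004 + 0.0004 + 0.0081 + 0.0121 + 0.1296 = 0.3106
B = 1 / 0.3106 = 3.2196

3.22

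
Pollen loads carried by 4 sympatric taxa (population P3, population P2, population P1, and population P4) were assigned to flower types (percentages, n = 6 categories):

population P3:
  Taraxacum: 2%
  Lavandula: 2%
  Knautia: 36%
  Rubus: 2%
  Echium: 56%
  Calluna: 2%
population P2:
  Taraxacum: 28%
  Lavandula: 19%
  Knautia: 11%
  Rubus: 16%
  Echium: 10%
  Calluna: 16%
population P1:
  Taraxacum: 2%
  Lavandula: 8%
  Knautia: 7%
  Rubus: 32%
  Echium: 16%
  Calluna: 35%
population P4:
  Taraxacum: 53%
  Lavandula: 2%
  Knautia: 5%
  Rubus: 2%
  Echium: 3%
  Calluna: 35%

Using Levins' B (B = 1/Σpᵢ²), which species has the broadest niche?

Convert percentages to proportions (divide by 100).
Σp_P3ᵢ² = 0.02² + 0.02² + 0.36² + 0.02² + 0.56² + 0.02² = 0.0004 + 0.0004 + 0.1296 + 0.0004 + 0.3136 + 0.0004 = 0.4448
B_P3 = 1 / 0.4448 = 2.2482
Σp_P2ᵢ² = 0.28² + 0.19² + 0.11² + 0.16² + 0.10² + 0.16² = 0.0784 + 0.0361 + 0.0121 + 0.0256 + 0.0100 + 0.0256 = 0.1878
B_P2 = 1 / 0.1878 = 5.3248
Σp_P1ᵢ² = 0.02² + 0.08² + 0.07² + 0.32² + 0.16² + 0.35² = 0.0004 + 0.0064 + 0.0049 + 0.1024 + 0.0256 + 0.1225 = 0.2622
B_P1 = 1 / 0.2622 = 3.8139
Σp_P4ᵢ² = 0.53² + 0.02² + 0.05² + 0.02² + 0.03² + 0.35² = 0.2809 + 0.0004 + 0.0025 + 0.0004 + 0.0009 + 0.1225 = 0.4076
B_P4 = 1 / 0.4076 = 2.4534
Highest B → broadest niche (most generalist): population P2 (B = 5.32).

population P2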